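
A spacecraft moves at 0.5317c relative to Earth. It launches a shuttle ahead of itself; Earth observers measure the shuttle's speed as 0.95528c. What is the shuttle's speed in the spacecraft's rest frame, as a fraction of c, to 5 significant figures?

Inverse velocity addition: u' = (u − v)/(1 − uv/c²)
= (0.95528 − 0.5317)/(1 − 0.95528×0.5317) = 0.42358/0.4920776 = 0.86080

u' ≈ 0.86080c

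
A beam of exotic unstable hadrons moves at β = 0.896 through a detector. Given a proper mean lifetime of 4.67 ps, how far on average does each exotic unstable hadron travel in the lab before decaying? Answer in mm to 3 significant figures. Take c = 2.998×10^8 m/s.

d ≈ 2.83 mm

γ = 1/√(1 − 0.896²) = 2.2520
Dilated lifetime: Δt = γτ₀ = 2.2520 × 4.67 ps = 10.517 ps
d = vΔt = 0.896c × 10.517 ps = 2.6862×10^8 m/s × 1.0517×10^-11 s = 2.83 mm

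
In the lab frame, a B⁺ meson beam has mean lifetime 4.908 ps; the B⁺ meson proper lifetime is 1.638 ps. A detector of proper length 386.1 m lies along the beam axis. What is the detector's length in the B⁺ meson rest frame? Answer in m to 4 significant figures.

Time dilation ⇒ γ = Δt/τ₀ = 4.908/1.638 = 2.99634
Length contraction: L = L₀/γ = 386.1/2.99634 = 128.9 m

L ≈ 128.9 m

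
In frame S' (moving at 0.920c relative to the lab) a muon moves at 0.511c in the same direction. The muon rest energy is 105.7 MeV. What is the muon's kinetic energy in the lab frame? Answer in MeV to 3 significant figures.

K ≈ 356 MeV

u_lab = (0.511 + 0.920)/(1 + 0.511×0.920) = 0.973390
γ = 1/√(1 − 0.973390²) = 4.3639
K = (γ − 1)m₀c² = (4.3639 − 1) × 105.7 = 3.3639 × 105.7 = 356 MeV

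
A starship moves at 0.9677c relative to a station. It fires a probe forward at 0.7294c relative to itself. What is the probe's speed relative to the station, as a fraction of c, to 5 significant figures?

Relativistic velocity addition: u = (u' + v)/(1 + u'v/c²)
= (0.7294 + 0.9677)/(1 + 0.7294×0.9677) = 1.6971/1.705840 = 0.99488

u ≈ 0.99488c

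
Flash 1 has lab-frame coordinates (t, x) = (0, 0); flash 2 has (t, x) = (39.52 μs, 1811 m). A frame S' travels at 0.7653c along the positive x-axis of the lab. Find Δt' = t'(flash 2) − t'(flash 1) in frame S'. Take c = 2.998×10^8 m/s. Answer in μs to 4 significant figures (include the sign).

Δt' ≈ 54.22 μs

γ = 1/√(1 − 0.7653²) = 1.55358
Δt' = γ(Δt − vΔx/c²) = 1.55358 × (39.52 μs − 0.7653×1811 m / (2.998×10^8 m/s))
= 1.55358 × (34.8971 μs) = 54.22 μs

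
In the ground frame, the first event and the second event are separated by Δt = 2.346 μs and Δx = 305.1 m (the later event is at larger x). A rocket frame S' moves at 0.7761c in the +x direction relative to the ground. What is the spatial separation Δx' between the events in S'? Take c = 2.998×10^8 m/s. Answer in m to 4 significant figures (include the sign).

γ = 1/√(1 − 0.7761²) = 1.58577
Δx' = γ(Δx − vΔt) = 1.58577 × (305.1 m − 0.7761×(2.998×10^8 m/s)×2.346×10^-6 s)
= 1.58577 × (-240.755 m) = -381.8 m

Δx' ≈ -381.8 m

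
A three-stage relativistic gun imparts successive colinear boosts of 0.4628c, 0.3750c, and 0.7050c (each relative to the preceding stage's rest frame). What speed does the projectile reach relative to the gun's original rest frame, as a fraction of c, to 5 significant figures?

u ≈ 0.94386c

Compose boost 2: (0.3750 + 0.4628)/(1 + 0.3750×0.4628) = 0.83780/1.173550 = 0.7139023
Compose boost 3: (0.7050 + 0.7139023)/(1 + 0.7050×0.7139023) = 1.418902/1.503301 = 0.94386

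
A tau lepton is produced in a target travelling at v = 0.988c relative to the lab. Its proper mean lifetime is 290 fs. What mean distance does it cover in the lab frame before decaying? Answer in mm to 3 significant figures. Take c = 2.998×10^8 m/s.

d ≈ 0.556 mm

γ = 1/√(1 − 0.988²) = 6.4744
Dilated lifetime: Δt = γτ₀ = 6.4744 × 290 fs = 1877.6 fs
d = vΔt = 0.988c × 1877.6 fs = 2.9620×10^8 m/s × 1.8776×10^-12 s = 0.556 mm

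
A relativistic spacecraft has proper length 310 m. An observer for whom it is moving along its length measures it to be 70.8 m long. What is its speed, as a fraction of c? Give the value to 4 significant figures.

γ = L₀/L = 310/70.8 = 4.37853
β = √(1 − 1/γ²) = 0.9736

β ≈ 0.9736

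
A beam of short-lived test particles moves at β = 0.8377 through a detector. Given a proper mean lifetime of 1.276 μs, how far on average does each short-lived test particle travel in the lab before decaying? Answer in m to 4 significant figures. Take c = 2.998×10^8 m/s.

γ = 1/√(1 − 0.8377²) = 1.83106
Dilated lifetime: Δt = γτ₀ = 1.83106 × 1.276 μs = 2.33644 μs
d = vΔt = 0.8377c × 2.33644 μs = 2.51142×10^8 m/s × 2.33644×10^-6 s = 586.8 m

d ≈ 586.8 m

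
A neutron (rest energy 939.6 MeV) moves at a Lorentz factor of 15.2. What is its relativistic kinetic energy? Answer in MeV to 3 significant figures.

K ≈ 13300 MeV

γ = 15.2 (given)
K = (γ − 1)m₀c² = (15.2 − 1) × 939.6 MeV = 14.200 × 939.6 MeV = 13300 MeV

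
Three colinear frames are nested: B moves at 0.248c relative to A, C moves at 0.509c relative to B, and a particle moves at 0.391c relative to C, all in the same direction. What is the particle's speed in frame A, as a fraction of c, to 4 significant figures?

u ≈ 0.8419c

Compose boost 2: (0.509 + 0.248)/(1 + 0.509×0.248) = 0.7570/1.12623 = 0.672153
Compose boost 3: (0.391 + 0.672153)/(1 + 0.391×0.672153) = 1.06315/1.26281 = 0.8419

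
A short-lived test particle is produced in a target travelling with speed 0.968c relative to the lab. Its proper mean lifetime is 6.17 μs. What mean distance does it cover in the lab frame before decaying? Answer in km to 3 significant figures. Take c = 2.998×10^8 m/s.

γ = 1/√(1 − 0.968²) = 3.9849
Dilated lifetime: Δt = γτ₀ = 3.9849 × 6.17 μs = 24.587 μs
d = vΔt = 0.968c × 24.587 μs = 2.9021×10^8 m/s × 2.4587×10^-5 s = 7.14 km

d ≈ 7.14 km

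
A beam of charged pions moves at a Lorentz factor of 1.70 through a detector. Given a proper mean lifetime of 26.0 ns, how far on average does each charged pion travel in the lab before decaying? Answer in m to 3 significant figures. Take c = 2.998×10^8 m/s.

β = √(1 − 1/γ²) = √(1 − 1/1.70²) = 0.80869
Dilated lifetime: Δt = γτ₀ = 1.70 × 26.0 ns = 44.200 ns
d = vΔt = 0.80869c × 44.200 ns = 2.4245×10^8 m/s × 4.4200×10^-8 s = 10.7 m

d ≈ 10.7 m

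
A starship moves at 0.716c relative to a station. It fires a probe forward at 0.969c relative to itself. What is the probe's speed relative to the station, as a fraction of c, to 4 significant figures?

u ≈ 0.9948c

Relativistic velocity addition: u = (u' + v)/(1 + u'v/c²)
= (0.969 + 0.716)/(1 + 0.969×0.716) = 1.685/1.69380 = 0.9948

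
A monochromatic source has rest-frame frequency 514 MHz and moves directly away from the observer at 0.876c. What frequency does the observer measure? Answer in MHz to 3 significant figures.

f_obs ≈ 132 MHz

Relativistic Doppler: f_obs = f_src √((1−β)/(1+β))
= 514 × √(0.12400/1.8760) = 514 × 0.25710 = 132 MHz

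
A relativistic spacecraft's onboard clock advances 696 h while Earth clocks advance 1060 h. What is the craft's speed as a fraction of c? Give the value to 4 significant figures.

γ = Δt/τ₀ = 1060/696 = 1.52299
β = √(1 − 1/γ²) = √(1 − 1/1.52299²) = 0.7542

β ≈ 0.7542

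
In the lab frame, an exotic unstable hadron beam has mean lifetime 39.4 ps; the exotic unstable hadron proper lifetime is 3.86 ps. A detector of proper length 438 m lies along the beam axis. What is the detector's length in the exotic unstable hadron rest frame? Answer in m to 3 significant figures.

Time dilation ⇒ γ = Δt/τ₀ = 39.4/3.86 = 10.207
Length contraction: L = L₀/γ = 438/10.207 = 42.9 m

L ≈ 42.9 m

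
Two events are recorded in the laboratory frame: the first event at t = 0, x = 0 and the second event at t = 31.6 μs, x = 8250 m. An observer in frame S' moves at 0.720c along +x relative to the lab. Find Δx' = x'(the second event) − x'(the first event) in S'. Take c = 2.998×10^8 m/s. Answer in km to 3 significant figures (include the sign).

Δx' ≈ 2.06 km

γ = 1/√(1 − 0.720²) = 1.4410
Δx' = γ(Δx − vΔt) = 1.4410 × (8250 m − 0.720×(2.998×10^8 m/s)×31.6×10^-6 s)
= 1.4410 × (1429.0 m) = 2.06 km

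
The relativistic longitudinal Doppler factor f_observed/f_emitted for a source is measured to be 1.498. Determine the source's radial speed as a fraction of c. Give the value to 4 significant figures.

β ≈ 0.3835

f_obs/f_src = √((1+β)/(1−β)) = 1.498  ⇒  (1+β)/(1−β) = 2.24400
β = |1 − D²|/(1 + D²) = |1 − 2.24400|/(1 + 2.24400) = 0.3835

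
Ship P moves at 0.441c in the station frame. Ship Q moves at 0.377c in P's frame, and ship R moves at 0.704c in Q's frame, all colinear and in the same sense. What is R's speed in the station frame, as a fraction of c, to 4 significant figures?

Compose boost 2: (0.377 + 0.441)/(1 + 0.377×0.441) = 0.8180/1.16626 = 0.701389
Compose boost 3: (0.704 + 0.701389)/(1 + 0.704×0.701389) = 1.40539/1.49378 = 0.9408

u ≈ 0.9408c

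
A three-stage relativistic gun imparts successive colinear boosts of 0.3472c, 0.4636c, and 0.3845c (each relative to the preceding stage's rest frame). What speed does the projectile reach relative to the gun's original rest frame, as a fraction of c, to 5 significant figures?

u ≈ 0.85365c

Compose boost 2: (0.4636 + 0.3472)/(1 + 0.4636×0.3472) = 0.81080/1.160962 = 0.6983864
Compose boost 3: (0.3845 + 0.6983864)/(1 + 0.3845×0.6983864) = 1.082886/1.268530 = 0.85365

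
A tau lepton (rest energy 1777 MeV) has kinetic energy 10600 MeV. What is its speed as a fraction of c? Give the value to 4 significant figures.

γ = 1 + K/(m₀c²) = 1 + 10600/1777 = 6.96511
β = √(1 − 1/γ²) = 0.9896

β ≈ 0.9896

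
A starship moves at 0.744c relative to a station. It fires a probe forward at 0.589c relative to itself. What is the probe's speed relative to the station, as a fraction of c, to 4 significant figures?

u ≈ 0.9268c

Relativistic velocity addition: u = (u' + v)/(1 + u'v/c²)
= (0.589 + 0.744)/(1 + 0.589×0.744) = 1.333/1.43822 = 0.9268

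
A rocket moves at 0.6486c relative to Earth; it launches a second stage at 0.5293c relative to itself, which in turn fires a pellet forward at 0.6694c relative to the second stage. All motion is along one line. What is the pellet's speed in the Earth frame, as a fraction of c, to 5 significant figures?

u ≈ 0.97435c

Compose boost 2: (0.5293 + 0.6486)/(1 + 0.5293×0.6486) = 1.1779/1.343304 = 0.8768678
Compose boost 3: (0.6694 + 0.8768678)/(1 + 0.6694×0.8768678) = 1.546268/1.586975 = 0.97435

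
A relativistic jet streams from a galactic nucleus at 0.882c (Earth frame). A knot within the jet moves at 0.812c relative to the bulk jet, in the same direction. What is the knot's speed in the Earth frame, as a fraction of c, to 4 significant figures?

u ≈ 0.9871c

Relativistic velocity addition: u = (u' + v)/(1 + u'v/c²)
= (0.812 + 0.882)/(1 + 0.812×0.882) = 1.694/1.71618 = 0.9871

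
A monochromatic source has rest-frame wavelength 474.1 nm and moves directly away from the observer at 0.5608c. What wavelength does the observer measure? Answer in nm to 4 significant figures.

λ_obs ≈ 893.7 nm

Relativistic Doppler: λ_obs = λ_src √((1+β)/(1−β))
= 474.1 × √(1.56080/0.439200) = 474.1 × 1.88514 = 893.7 nm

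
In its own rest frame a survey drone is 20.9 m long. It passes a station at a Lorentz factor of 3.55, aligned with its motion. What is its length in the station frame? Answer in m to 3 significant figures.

γ = 3.55 (given)
Length contraction: L = L₀/γ = 20.9/3.55 = 5.89 m

L ≈ 5.89 m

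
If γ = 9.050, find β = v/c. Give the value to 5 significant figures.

β = √(1 − 1/γ²) = √(1 − 1/9.050²) = √(0.9877904) = 0.99388

β ≈ 0.99388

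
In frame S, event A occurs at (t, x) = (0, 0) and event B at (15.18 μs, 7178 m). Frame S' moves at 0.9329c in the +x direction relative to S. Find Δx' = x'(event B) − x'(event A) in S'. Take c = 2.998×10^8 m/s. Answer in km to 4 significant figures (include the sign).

γ = 1/√(1 − 0.9329²) = 2.77673
Δx' = γ(Δx − vΔt) = 2.77673 × (7178 m − 0.9329×(2.998×10^8 m/s)×15.18×10^-6 s)
= 2.77673 × (2932.41 m) = 8.143 km

Δx' ≈ 8.143 km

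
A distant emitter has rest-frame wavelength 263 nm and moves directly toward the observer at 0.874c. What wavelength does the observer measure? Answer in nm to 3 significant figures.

Relativistic Doppler: λ_obs = λ_src √((1−β)/(1+β))
= 263 × √(0.12600/1.8740) = 263 × 0.25930 = 68.2 nm

λ_obs ≈ 68.2 nm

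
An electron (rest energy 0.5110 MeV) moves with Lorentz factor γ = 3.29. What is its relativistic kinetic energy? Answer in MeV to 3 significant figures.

γ = 3.29 (given)
K = (γ − 1)m₀c² = (3.29 − 1) × 0.5110 MeV = 2.2900 × 0.5110 MeV = 1.17 MeV

K ≈ 1.17 MeV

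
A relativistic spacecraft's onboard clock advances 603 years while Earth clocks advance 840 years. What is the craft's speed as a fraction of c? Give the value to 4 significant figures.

γ = Δt/τ₀ = 840/603 = 1.39303
β = √(1 − 1/γ²) = √(1 − 1/1.39303²) = 0.6962

β ≈ 0.6962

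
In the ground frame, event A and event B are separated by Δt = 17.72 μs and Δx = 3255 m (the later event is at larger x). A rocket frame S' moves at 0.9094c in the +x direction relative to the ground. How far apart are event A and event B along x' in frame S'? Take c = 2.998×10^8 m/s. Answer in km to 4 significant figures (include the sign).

γ = 1/√(1 − 0.9094²) = 2.40429
Δx' = γ(Δx − vΔt) = 2.40429 × (3255 m − 0.9094×(2.998×10^8 m/s)×17.72×10^-6 s)
= 2.40429 × (-1576.15 m) = -3.790 km

Δx' ≈ -3.790 km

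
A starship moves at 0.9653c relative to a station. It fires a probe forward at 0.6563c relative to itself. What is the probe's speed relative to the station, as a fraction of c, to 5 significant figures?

u ≈ 0.99270c

Relativistic velocity addition: u = (u' + v)/(1 + u'v/c²)
= (0.6563 + 0.9653)/(1 + 0.6563×0.9653) = 1.6216/1.633526 = 0.99270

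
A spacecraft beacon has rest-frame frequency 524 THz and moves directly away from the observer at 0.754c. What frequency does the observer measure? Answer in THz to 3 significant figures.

f_obs ≈ 196 THz

Relativistic Doppler: f_obs = f_src √((1−β)/(1+β))
= 524 × √(0.24600/1.7540) = 524 × 0.37450 = 196 THz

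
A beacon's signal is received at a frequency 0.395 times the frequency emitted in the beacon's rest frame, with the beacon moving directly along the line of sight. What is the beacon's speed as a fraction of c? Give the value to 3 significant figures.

β ≈ 0.730

f_obs/f_src = √((1−β)/(1+β)) = 0.395  ⇒  (1−β)/(1+β) = 0.15603
β = |1 − D²|/(1 + D²) = |1 − 0.15603|/(1 + 0.15603) = 0.730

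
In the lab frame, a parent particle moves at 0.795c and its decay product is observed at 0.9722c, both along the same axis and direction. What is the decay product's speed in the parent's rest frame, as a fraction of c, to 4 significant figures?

Inverse velocity addition: u' = (u − v)/(1 − uv/c²)
= (0.9722 − 0.795)/(1 − 0.9722×0.795) = 0.1772/0.227101 = 0.7803

u' ≈ 0.7803c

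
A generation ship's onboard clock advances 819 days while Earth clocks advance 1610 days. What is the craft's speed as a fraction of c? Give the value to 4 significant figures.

β ≈ 0.8609

γ = Δt/τ₀ = 1610/819 = 1.96581
β = √(1 − 1/γ²) = √(1 − 1/1.96581²) = 0.8609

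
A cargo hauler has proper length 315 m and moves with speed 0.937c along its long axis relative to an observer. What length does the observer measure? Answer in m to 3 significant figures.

γ = 1/√(1 − 0.937²) = 2.8626
Length contraction: L = L₀/γ = 315/2.8626 = 110 m

L ≈ 110 m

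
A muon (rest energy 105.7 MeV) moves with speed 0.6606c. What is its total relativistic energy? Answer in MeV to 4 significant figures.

γ = 1/√(1 − 0.6606²) = 1.33202
E = γm₀c² = 1.33202 × 105.7 MeV = 140.8 MeV

E ≈ 140.8 MeV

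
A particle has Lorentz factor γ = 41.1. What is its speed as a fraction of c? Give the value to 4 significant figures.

β ≈ 0.9997

β = √(1 − 1/γ²) = √(1 − 1/41.1²) = √(0.999408) = 0.9997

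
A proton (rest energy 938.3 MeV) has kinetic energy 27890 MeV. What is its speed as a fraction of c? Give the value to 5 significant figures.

γ = 1 + K/(m₀c²) = 1 + 27890/938.3 = 30.72397
β = √(1 − 1/γ²) = 0.99947

β ≈ 0.99947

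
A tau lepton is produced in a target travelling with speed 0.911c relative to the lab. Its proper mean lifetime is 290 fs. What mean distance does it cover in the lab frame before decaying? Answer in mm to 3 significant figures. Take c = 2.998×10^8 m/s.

d ≈ 0.192 mm

γ = 1/√(1 − 0.911²) = 2.4248
Dilated lifetime: Δt = γτ₀ = 2.4248 × 290 fs = 703.19 fs
d = vΔt = 0.911c × 703.19 fs = 2.7312×10^8 m/s × 7.0319×10^-13 s = 0.192 mm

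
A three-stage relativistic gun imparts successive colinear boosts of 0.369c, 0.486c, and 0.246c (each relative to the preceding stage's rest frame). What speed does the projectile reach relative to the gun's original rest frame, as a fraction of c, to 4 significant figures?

u ≈ 0.8240c

Compose boost 2: (0.486 + 0.369)/(1 + 0.486×0.369) = 0.8550/1.17933 = 0.724985
Compose boost 3: (0.246 + 0.724985)/(1 + 0.246×0.724985) = 0.970985/1.17835 = 0.8240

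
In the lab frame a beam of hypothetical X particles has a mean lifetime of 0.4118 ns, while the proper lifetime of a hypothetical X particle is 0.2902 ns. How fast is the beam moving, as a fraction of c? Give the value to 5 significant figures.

β ≈ 0.70949

γ = Δt/τ₀ = 0.4118/0.2902 = 1.419021
β = √(1 − 1/γ²) = √(1 − 1/1.419021²) = 0.70949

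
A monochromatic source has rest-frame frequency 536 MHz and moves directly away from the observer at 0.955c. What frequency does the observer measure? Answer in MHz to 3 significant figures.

f_obs ≈ 81.3 MHz

Relativistic Doppler: f_obs = f_src √((1−β)/(1+β))
= 536 × √(0.045000/1.9550) = 536 × 0.15172 = 81.3 MHz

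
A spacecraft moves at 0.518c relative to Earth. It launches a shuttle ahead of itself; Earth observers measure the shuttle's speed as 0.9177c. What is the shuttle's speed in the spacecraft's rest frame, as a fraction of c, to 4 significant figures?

Inverse velocity addition: u' = (u − v)/(1 − uv/c²)
= (0.9177 − 0.518)/(1 − 0.9177×0.518) = 0.3997/0.524631 = 0.7619

u' ≈ 0.7619c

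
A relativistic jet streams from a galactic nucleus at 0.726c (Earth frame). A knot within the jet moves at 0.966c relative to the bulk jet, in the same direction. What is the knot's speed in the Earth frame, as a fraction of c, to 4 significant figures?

u ≈ 0.9945c

Relativistic velocity addition: u = (u' + v)/(1 + u'v/c²)
= (0.966 + 0.726)/(1 + 0.966×0.726) = 1.692/1.70132 = 0.9945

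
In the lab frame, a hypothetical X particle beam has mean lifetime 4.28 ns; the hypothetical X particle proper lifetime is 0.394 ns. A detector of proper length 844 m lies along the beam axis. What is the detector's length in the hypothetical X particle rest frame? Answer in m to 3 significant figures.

L ≈ 77.7 m

Time dilation ⇒ γ = Δt/τ₀ = 4.28/0.394 = 10.863
Length contraction: L = L₀/γ = 844/10.863 = 77.7 m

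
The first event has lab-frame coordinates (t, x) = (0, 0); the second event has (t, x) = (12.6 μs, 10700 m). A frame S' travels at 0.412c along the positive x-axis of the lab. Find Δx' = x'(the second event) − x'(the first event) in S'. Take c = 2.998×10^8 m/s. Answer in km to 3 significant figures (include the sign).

γ = 1/√(1 − 0.412²) = 1.0975
Δx' = γ(Δx − vΔt) = 1.0975 × (10700 m − 0.412×(2.998×10^8 m/s)×12.6×10^-6 s)
= 1.0975 × (9143.7 m) = 10.0 km

Δx' ≈ 10.0 km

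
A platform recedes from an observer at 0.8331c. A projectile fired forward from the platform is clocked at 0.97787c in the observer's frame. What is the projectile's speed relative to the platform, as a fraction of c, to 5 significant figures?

u' ≈ 0.78112c

Inverse velocity addition: u' = (u − v)/(1 − uv/c²)
= (0.97787 − 0.8331)/(1 − 0.97787×0.8331) = 0.14477/0.1853365 = 0.78112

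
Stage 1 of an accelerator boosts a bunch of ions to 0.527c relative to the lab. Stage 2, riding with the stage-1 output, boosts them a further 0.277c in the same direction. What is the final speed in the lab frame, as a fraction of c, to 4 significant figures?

Compose boost 2: (0.277 + 0.527)/(1 + 0.277×0.527) = 0.8040/1.14598 = 0.7016

u ≈ 0.7016c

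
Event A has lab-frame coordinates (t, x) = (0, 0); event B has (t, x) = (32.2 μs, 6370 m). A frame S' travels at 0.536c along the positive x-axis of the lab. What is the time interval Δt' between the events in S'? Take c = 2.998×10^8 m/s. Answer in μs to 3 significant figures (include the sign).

γ = 1/√(1 − 0.536²) = 1.1845
Δt' = γ(Δt − vΔx/c²) = 1.1845 × (32.2 μs − 0.536×6370 m / (2.998×10^8 m/s))
= 1.1845 × (20.811 μs) = 24.7 μs

Δt' ≈ 24.7 μs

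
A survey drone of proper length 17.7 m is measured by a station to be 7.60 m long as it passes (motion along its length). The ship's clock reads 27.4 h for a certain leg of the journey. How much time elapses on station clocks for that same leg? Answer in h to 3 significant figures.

Length contraction ⇒ γ = L₀/L = 17.7/7.60 = 2.3289
Time dilation: Δt = γτ₀ = 2.3289 × 27.4 h = 63.8 h

Δt ≈ 63.8 h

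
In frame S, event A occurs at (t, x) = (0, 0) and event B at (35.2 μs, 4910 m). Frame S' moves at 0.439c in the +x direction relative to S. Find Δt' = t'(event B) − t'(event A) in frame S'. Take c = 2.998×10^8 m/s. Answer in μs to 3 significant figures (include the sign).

Δt' ≈ 31.2 μs

γ = 1/√(1 − 0.439²) = 1.1130
Δt' = γ(Δt − vΔx/c²) = 1.1130 × (35.2 μs − 0.439×4910 m / (2.998×10^8 m/s))
= 1.1130 × (28.010 μs) = 31.2 μs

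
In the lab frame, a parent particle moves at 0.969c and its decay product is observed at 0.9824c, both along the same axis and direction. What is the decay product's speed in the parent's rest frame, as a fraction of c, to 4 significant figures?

Inverse velocity addition: u' = (u − v)/(1 − uv/c²)
= (0.9824 − 0.969)/(1 − 0.9824×0.969) = 0.01340/0.0480544 = 0.2789

u' ≈ 0.2789c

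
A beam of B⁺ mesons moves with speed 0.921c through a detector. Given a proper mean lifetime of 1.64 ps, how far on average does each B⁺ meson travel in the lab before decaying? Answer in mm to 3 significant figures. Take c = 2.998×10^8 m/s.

d ≈ 1.16 mm

γ = 1/√(1 − 0.921²) = 2.5670
Dilated lifetime: Δt = γτ₀ = 2.5670 × 1.64 ps = 4.2098 ps
d = vΔt = 0.921c × 4.2098 ps = 2.7612×10^8 m/s × 4.2098×10^-12 s = 1.16 mm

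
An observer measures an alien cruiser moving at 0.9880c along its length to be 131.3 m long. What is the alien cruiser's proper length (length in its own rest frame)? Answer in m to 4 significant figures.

L₀ ≈ 850.1 m

γ = 1/√(1 − 0.9880²) = 6.47442
L₀ = γL = 6.47442 × 131.3 = 850.1 m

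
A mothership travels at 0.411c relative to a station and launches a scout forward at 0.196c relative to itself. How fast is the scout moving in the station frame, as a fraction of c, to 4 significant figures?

Compose boost 2: (0.196 + 0.411)/(1 + 0.196×0.411) = 0.6070/1.08056 = 0.5617

u ≈ 0.5617c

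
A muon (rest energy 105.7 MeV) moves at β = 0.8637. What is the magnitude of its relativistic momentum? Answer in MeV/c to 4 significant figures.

γ = 1/√(1 − 0.8637²) = 1.98410
p = γβm₀c = 1.98410 × 0.8637 × 105.7 MeV/c = 181.1 MeV/c

p ≈ 181.1 MeV/c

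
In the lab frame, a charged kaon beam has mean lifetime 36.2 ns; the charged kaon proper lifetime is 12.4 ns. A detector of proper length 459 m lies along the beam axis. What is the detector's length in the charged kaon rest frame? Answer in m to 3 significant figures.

L ≈ 157 m

Time dilation ⇒ γ = Δt/τ₀ = 36.2/12.4 = 2.9194
Length contraction: L = L₀/γ = 459/2.9194 = 157 m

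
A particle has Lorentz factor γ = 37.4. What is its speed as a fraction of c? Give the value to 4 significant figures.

β ≈ 0.9996

β = √(1 − 1/γ²) = √(1 − 1/37.4²) = √(0.999285) = 0.9996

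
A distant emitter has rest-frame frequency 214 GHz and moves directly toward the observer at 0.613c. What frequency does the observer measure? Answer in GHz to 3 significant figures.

f_obs ≈ 437 GHz

Relativistic Doppler: f_obs = f_src √((1+β)/(1−β))
= 214 × √(1.6130/0.38700) = 214 × 2.0416 = 437 GHz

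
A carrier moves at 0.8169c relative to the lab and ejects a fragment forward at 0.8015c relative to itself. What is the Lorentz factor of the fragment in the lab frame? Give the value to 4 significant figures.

u_lab = (0.8015 + 0.8169)/(1 + 0.8015×0.8169) = 1.6184/1.654745 = 0.9780357
γ = 1/√(1 − 0.9780357²) = 4.798

γ ≈ 4.798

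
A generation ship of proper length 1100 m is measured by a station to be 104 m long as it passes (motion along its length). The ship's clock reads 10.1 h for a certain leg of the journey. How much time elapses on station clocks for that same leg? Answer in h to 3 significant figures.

Δt ≈ 107 h

Length contraction ⇒ γ = L₀/L = 1100/104 = 10.577
Time dilation: Δt = γτ₀ = 10.577 × 10.1 h = 107 h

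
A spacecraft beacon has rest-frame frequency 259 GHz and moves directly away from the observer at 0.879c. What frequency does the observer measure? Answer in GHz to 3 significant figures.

Relativistic Doppler: f_obs = f_src √((1−β)/(1+β))
= 259 × √(0.12100/1.8790) = 259 × 0.25376 = 65.7 GHz

f_obs ≈ 65.7 GHz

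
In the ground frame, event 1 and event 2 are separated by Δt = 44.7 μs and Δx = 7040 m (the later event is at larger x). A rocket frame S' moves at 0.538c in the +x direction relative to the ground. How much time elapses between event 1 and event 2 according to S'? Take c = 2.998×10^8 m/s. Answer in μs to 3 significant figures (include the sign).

Δt' ≈ 38.0 μs

γ = 1/√(1 − 0.538²) = 1.1863
Δt' = γ(Δt − vΔx/c²) = 1.1863 × (44.7 μs − 0.538×7040 m / (2.998×10^8 m/s))
= 1.1863 × (32.067 μs) = 38.0 μs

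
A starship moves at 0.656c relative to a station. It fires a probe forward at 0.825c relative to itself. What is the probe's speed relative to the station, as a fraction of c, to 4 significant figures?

Relativistic velocity addition: u = (u' + v)/(1 + u'v/c²)
= (0.825 + 0.656)/(1 + 0.825×0.656) = 1.481/1.54120 = 0.9609

u ≈ 0.9609c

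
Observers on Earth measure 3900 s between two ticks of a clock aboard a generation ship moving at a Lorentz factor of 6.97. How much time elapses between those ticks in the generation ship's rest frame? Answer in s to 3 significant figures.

τ₀ ≈ 560 s

γ = 6.97 (given)
Proper time: τ₀ = Δt/γ = 3900/6.97 = 560 s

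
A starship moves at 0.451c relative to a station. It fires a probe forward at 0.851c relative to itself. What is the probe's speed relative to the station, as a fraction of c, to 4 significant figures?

u ≈ 0.9409c

Relativistic velocity addition: u = (u' + v)/(1 + u'v/c²)
= (0.851 + 0.451)/(1 + 0.851×0.451) = 1.302/1.38380 = 0.9409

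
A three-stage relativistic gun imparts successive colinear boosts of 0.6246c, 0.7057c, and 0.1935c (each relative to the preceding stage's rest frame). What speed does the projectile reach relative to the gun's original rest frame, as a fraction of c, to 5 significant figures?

Compose boost 2: (0.7057 + 0.6246)/(1 + 0.7057×0.6246) = 1.3303/1.440780 = 0.9233192
Compose boost 3: (0.1935 + 0.9233192)/(1 + 0.1935×0.9233192) = 1.116819/1.178662 = 0.94753

u ≈ 0.94753c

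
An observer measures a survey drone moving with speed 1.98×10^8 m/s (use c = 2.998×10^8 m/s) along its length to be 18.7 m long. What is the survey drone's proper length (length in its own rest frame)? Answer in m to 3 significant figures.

β = v/c = 1.98×10^8 / 2.998×10^8 = 0.66044
γ = 1/√(1 − 0.66044²) = 1.3318
L₀ = γL = 1.3318 × 18.7 = 24.9 m

L₀ ≈ 24.9 m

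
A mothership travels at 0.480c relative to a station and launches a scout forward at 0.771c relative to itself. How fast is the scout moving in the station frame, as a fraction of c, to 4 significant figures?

u ≈ 0.9131c

Compose boost 2: (0.771 + 0.480)/(1 + 0.771×0.480) = 1.251/1.37008 = 0.9131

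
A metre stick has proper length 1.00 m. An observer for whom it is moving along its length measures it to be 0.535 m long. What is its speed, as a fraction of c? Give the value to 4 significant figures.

β ≈ 0.8449

γ = L₀/L = 1.00/0.535 = 1.86916
β = √(1 − 1/γ²) = 0.8449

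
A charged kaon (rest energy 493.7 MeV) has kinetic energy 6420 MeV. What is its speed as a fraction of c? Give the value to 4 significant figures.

β ≈ 0.9974

γ = 1 + K/(m₀c²) = 1 + 6420/493.7 = 14.0038
β = √(1 − 1/γ²) = 0.9974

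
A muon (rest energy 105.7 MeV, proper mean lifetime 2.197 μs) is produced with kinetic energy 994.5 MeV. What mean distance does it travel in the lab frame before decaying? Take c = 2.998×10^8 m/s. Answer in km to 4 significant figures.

d ≈ 6.824 km

γ = 1 + K/(m₀c²) = 1 + 994.5/105.7 = 10.4087
β = √(1 − 1/γ²) = 0.995374
Dilated lifetime: γτ₀ = 10.4087 × 2.197 μs = 22.8679 μs
d = βc·γτ₀ = 0.995374 × (2.998×10^8 m/s) × 2.28679×10^-5 s = 6.824 km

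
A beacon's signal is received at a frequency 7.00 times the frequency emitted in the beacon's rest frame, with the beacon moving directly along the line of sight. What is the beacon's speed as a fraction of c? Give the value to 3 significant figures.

f_obs/f_src = √((1+β)/(1−β)) = 7.00  ⇒  (1+β)/(1−β) = 49.000
β = |1 − D²|/(1 + D²) = |1 − 49.000|/(1 + 49.000) = 0.960

β ≈ 0.960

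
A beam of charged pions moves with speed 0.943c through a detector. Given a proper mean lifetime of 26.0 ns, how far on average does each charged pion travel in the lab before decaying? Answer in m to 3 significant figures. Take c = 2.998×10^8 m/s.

γ = 1/√(1 − 0.943²) = 3.0049
Dilated lifetime: Δt = γτ₀ = 3.0049 × 26.0 ns = 78.127 ns
d = vΔt = 0.943c × 78.127 ns = 2.8271×10^8 m/s × 7.8127×10^-8 s = 22.1 m

d ≈ 22.1 m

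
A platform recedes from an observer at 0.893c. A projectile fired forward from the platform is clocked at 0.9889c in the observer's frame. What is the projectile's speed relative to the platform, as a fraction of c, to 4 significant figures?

u' ≈ 0.8203c

Inverse velocity addition: u' = (u − v)/(1 − uv/c²)
= (0.9889 − 0.893)/(1 − 0.9889×0.893) = 0.09590/0.116912 = 0.8203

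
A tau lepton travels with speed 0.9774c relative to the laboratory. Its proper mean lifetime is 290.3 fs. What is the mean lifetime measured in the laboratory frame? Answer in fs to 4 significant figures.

Δt ≈ 1373 fs

γ = 1/√(1 − 0.9774²) = 4.73041
Time dilation: Δt = γτ₀ = 4.73041 × 290.3 fs = 1373 fs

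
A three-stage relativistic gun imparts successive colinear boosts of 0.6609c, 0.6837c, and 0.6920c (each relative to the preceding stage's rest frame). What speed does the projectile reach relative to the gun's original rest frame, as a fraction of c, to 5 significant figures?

u ≈ 0.98613c

Compose boost 2: (0.6837 + 0.6609)/(1 + 0.6837×0.6609) = 1.3446/1.451857 = 0.9261241
Compose boost 3: (0.6920 + 0.9261241)/(1 + 0.6920×0.9261241) = 1.618124/1.640878 = 0.98613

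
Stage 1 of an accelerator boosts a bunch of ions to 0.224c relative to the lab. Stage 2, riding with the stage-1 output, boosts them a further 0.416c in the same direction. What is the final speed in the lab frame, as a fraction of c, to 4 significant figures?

Compose boost 2: (0.416 + 0.224)/(1 + 0.416×0.224) = 0.6400/1.09318 = 0.5854

u ≈ 0.5854c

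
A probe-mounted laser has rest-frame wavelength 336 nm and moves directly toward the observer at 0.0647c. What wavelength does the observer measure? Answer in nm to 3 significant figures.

Relativistic Doppler: λ_obs = λ_src √((1−β)/(1+β))
= 336 × √(0.93530/1.0647) = 336 × 0.93726 = 315 nm

λ_obs ≈ 315 nm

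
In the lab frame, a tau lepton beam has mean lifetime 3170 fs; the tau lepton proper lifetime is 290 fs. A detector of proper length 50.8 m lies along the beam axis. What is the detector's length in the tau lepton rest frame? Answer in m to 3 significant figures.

Time dilation ⇒ γ = Δt/τ₀ = 3170/290 = 10.931
Length contraction: L = L₀/γ = 50.8/10.931 = 4.65 m

L ≈ 4.65 m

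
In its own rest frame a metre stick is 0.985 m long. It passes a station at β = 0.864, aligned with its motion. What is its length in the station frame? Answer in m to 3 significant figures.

L ≈ 0.496 m

γ = 1/√(1 − 0.864²) = 1.9861
Length contraction: L = L₀/γ = 0.985/1.9861 = 0.496 m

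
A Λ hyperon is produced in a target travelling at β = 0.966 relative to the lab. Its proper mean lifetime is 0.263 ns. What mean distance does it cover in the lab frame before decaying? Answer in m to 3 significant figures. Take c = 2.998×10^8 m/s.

γ = 1/√(1 − 0.966²) = 3.8678
Dilated lifetime: Δt = γτ₀ = 3.8678 × 0.263 ns = 1.0172 ns
d = vΔt = 0.966c × 1.0172 ns = 2.8961×10^8 m/s × 1.0172×10^-9 s = 0.295 m

d ≈ 0.295 m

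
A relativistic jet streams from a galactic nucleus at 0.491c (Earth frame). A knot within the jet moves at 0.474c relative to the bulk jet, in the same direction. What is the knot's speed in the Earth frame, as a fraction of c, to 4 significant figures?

u ≈ 0.7828c

Relativistic velocity addition: u = (u' + v)/(1 + u'v/c²)
= (0.474 + 0.491)/(1 + 0.474×0.491) = 0.9650/1.23273 = 0.7828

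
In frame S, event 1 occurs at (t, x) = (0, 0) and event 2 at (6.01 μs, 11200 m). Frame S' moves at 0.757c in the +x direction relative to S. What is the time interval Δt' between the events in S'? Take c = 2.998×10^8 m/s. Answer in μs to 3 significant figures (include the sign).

Δt' ≈ -34.1 μs

γ = 1/√(1 − 0.757²) = 1.5304
Δt' = γ(Δt − vΔx/c²) = 1.5304 × (6.01 μs − 0.757×11200 m / (2.998×10^8 m/s))
= 1.5304 × (-22.270 μs) = -34.1 μs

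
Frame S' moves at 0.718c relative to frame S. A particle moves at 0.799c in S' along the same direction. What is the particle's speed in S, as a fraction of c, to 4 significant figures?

u ≈ 0.9640c

Relativistic velocity addition: u = (u' + v)/(1 + u'v/c²)
= (0.799 + 0.718)/(1 + 0.799×0.718) = 1.517/1.57368 = 0.9640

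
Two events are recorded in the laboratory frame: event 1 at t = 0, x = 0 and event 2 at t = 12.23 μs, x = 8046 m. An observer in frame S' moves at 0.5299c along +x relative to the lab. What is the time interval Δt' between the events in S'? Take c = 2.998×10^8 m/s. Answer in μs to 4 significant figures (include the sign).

Δt' ≈ -2.348 μs

γ = 1/√(1 − 0.5299²) = 1.17916
Δt' = γ(Δt − vΔx/c²) = 1.17916 × (12.23 μs − 0.5299×8046 m / (2.998×10^8 m/s))
= 1.17916 × (-1.99140 μs) = -2.348 μs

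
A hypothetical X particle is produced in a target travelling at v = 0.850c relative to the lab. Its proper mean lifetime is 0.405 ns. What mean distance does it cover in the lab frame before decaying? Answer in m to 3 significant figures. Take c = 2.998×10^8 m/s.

d ≈ 0.196 m

γ = 1/√(1 − 0.850²) = 1.8983
Dilated lifetime: Δt = γτ₀ = 1.8983 × 0.405 ns = 0.76882 ns
d = vΔt = 0.850c × 0.76882 ns = 2.5483×10^8 m/s × 7.6882×10^-10 s = 0.196 m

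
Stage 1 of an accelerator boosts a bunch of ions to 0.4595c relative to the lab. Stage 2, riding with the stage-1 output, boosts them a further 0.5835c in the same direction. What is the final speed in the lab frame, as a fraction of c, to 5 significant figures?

u ≈ 0.82248c

Compose boost 2: (0.5835 + 0.4595)/(1 + 0.5835×0.4595) = 1.0430/1.268118 = 0.82248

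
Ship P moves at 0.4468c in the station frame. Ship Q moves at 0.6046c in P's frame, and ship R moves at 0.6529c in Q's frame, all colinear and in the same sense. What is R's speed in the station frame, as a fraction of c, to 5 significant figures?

Compose boost 2: (0.6046 + 0.4468)/(1 + 0.6046×0.4468) = 1.0514/1.270135 = 0.8277858
Compose boost 3: (0.6529 + 0.8277858)/(1 + 0.6529×0.8277858) = 1.480686/1.540461 = 0.96120

u ≈ 0.96120c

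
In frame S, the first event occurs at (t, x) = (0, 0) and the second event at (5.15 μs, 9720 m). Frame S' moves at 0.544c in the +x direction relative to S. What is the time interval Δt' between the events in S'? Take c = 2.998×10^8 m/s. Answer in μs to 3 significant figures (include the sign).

γ = 1/√(1 − 0.544²) = 1.1918
Δt' = γ(Δt − vΔx/c²) = 1.1918 × (5.15 μs − 0.544×9720 m / (2.998×10^8 m/s))
= 1.1918 × (-12.487 μs) = -14.9 μs

Δt' ≈ -14.9 μs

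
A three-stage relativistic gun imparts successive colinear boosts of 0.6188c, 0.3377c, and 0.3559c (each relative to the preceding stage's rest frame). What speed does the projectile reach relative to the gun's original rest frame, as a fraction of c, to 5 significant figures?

u ≈ 0.89505c

Compose boost 2: (0.3377 + 0.6188)/(1 + 0.3377×0.6188) = 0.95650/1.208969 = 0.7911702
Compose boost 3: (0.3559 + 0.7911702)/(1 + 0.3559×0.7911702) = 1.147070/1.281577 = 0.89505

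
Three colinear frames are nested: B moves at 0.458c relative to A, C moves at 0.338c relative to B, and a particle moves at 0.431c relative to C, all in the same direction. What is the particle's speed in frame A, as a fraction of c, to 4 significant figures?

Compose boost 2: (0.338 + 0.458)/(1 + 0.338×0.458) = 0.7960/1.15480 = 0.689294
Compose boost 3: (0.431 + 0.689294)/(1 + 0.431×0.689294) = 1.12029/1.29709 = 0.8637

u ≈ 0.8637c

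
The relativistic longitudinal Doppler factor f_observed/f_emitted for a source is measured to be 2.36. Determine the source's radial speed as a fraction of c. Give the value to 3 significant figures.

β ≈ 0.696

f_obs/f_src = √((1+β)/(1−β)) = 2.36  ⇒  (1+β)/(1−β) = 5.5696
β = |1 − D²|/(1 + D²) = |1 − 5.5696|/(1 + 5.5696) = 0.696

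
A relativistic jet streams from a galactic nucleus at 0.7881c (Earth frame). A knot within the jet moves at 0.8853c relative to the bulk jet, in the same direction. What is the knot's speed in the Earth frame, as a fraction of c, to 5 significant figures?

Relativistic velocity addition: u = (u' + v)/(1 + u'v/c²)
= (0.8853 + 0.7881)/(1 + 0.8853×0.7881) = 1.6734/1.697705 = 0.98568

u ≈ 0.98568c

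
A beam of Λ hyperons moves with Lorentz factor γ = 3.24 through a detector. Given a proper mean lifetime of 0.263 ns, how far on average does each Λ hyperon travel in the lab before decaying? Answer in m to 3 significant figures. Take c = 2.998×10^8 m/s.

β = √(1 − 1/γ²) = √(1 − 1/3.24²) = 0.95118
Dilated lifetime: Δt = γτ₀ = 3.24 × 0.263 ns = 0.85212 ns
d = vΔt = 0.95118c × 0.85212 ns = 2.8516×10^8 m/s × 8.5212×10^-10 s = 0.243 m

d ≈ 0.243 m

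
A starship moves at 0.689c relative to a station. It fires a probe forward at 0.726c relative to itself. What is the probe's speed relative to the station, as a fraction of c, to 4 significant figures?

Relativistic velocity addition: u = (u' + v)/(1 + u'v/c²)
= (0.726 + 0.689)/(1 + 0.726×0.689) = 1.415/1.50021 = 0.9432

u ≈ 0.9432c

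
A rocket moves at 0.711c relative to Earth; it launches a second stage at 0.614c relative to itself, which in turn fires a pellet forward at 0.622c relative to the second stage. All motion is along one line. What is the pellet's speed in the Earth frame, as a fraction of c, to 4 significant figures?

u ≈ 0.9813c

Compose boost 2: (0.614 + 0.711)/(1 + 0.614×0.711) = 1.325/1.43655 = 0.922346
Compose boost 3: (0.622 + 0.922346)/(1 + 0.622×0.922346) = 1.54435/1.57370 = 0.9813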